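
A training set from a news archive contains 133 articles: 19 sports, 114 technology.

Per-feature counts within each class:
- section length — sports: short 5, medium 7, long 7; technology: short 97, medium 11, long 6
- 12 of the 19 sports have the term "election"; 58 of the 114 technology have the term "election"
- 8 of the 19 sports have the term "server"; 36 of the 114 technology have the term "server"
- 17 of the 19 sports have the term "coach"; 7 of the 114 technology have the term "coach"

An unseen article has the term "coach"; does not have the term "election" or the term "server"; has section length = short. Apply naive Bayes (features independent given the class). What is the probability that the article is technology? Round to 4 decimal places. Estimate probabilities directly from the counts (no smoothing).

sports: (19/133) × (5/19) × (7/19) × (11/19) × (17/19) ≈ 0.00717459
technology: (114/133) × (97/114) × (56/114) × (78/114) × (7/114) ≈ 0.0150517
P(technology | x) = 0.0150517 / 0.02222629 ≈ 0.6772

0.6772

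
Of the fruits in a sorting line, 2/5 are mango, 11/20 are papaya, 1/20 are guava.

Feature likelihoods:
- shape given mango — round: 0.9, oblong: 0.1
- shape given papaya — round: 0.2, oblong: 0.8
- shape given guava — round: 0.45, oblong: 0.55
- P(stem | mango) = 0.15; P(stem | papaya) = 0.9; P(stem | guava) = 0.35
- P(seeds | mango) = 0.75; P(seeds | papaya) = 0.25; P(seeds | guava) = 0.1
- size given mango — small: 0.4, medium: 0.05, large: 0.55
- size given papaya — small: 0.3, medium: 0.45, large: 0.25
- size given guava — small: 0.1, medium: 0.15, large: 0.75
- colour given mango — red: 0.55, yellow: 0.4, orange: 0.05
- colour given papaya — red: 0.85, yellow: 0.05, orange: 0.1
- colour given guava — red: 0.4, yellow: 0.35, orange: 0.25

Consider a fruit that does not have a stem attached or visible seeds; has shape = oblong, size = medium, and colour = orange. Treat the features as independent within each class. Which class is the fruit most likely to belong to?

mango: 0.4 × 0.1 × (1−0.15) × (1−0.75) × 0.05 × 0.05 = 0.00002125
papaya: 0.55 × 0.8 × (1−0.9) × (1−0.25) × 0.45 × 0.1 = 0.001485
guava: 0.05 × 0.55 × (1−0.35) × (1−0.1) × 0.15 × 0.25 = 0.00060328125
Highest score → papaya.

papaya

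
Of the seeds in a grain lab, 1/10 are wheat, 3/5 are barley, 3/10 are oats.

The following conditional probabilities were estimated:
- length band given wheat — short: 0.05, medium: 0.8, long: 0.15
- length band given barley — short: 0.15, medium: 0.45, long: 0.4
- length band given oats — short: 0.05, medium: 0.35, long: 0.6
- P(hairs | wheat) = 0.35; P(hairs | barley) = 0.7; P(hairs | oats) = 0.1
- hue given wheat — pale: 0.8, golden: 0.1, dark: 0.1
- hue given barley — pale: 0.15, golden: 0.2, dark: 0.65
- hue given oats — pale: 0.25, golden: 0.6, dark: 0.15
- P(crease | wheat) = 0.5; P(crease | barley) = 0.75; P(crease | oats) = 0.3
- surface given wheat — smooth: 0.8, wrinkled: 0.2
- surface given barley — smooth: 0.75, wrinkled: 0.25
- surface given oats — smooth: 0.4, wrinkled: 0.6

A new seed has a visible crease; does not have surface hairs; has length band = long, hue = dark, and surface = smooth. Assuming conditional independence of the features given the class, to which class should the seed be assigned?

wheat: 0.1 × 0.15 × (1−0.35) × 0.1 × 0.5 × 0.8 = 0.00039
barley: 0.6 × 0.4 × (1−0.7) × 0.65 × 0.75 × 0.75 = 0.026325
oats: 0.3 × 0.6 × (1−0.1) × 0.15 × 0.3 × 0.4 = 0.002916
Highest score → barley.

barley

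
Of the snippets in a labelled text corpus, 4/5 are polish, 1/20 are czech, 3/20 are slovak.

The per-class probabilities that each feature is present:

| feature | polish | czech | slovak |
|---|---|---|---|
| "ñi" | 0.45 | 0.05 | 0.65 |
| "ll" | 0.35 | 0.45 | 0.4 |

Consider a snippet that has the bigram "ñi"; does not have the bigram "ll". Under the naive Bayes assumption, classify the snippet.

polish

polish: 0.8 × 0.45 × (1−0.35) = 0.234
czech: 0.05 × 0.05 × (1−0.45) = 0.001375
slovak: 0.15 × 0.65 × (1−0.4) = 0.0585
Highest score → polish.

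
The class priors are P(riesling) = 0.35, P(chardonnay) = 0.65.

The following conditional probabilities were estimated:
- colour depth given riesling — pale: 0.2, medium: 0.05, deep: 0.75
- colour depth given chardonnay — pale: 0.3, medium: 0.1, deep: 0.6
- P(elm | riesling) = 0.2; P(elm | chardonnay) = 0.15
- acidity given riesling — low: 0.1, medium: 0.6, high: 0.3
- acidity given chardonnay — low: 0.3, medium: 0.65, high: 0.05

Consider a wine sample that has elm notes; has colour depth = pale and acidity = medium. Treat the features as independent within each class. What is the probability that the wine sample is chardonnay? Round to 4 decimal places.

0.6936

riesling: 0.35 × 0.2 × 0.2 × 0.6 = 0.0084
chardonnay: 0.65 × 0.3 × 0.15 × 0.65 = 0.0190125
P(chardonnay | x) = 0.0190125 / 0.0274125 ≈ 0.6936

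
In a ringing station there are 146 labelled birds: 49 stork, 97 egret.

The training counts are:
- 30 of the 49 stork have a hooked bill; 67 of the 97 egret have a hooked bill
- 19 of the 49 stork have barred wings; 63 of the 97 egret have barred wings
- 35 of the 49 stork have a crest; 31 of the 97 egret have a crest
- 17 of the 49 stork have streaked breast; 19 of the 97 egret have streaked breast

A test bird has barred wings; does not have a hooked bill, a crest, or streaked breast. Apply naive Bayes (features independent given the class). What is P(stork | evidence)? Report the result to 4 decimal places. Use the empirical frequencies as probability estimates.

stork: (49/146) × (19/49) × (19/49) × (14/49) × (32/49) ≈ 0.00941552
egret: (97/146) × (30/97) × (63/97) × (66/97) × (78/97) ≈ 0.0730184
P(stork | x) = 0.00941552 / 0.08243392 ≈ 0.1142

0.1142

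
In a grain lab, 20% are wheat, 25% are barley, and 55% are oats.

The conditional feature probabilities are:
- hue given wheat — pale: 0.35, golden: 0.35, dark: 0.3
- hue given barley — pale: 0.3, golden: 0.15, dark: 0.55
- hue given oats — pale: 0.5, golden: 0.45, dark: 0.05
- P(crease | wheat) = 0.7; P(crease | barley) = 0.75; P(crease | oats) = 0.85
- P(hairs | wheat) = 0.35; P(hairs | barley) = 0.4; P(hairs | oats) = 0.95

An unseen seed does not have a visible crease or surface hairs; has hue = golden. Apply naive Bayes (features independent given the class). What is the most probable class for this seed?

wheat

wheat: 0.2 × 0.35 × (1−0.7) × (1−0.35) = 0.01365
barley: 0.25 × 0.15 × (1−0.75) × (1−0.4) = 0.005625
oats: 0.55 × 0.45 × (1−0.85) × (1−0.95) = 0.00185625
Highest score → wheat.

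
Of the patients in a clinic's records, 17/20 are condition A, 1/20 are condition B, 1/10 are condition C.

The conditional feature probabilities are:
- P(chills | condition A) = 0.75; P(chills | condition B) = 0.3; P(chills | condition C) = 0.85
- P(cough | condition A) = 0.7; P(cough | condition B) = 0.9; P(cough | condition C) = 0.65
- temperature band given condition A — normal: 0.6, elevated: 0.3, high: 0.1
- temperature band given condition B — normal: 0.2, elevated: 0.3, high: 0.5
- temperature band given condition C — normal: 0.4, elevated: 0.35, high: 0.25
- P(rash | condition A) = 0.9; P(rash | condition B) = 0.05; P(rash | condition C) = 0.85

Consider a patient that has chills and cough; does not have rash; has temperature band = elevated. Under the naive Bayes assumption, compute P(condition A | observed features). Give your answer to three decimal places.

condition A: 0.85 × 0.75 × 0.7 × 0.3 × (1−0.9) = 0.0133875
condition B: 0.05 × 0.3 × 0.9 × 0.3 × (1−0.05) = 0.0038475
condition C: 0.1 × 0.85 × 0.65 × 0.35 × (1−0.85) = 0.002900625
P(condition A | x) = 0.0133875 / 0.020135625 ≈ 0.665

0.665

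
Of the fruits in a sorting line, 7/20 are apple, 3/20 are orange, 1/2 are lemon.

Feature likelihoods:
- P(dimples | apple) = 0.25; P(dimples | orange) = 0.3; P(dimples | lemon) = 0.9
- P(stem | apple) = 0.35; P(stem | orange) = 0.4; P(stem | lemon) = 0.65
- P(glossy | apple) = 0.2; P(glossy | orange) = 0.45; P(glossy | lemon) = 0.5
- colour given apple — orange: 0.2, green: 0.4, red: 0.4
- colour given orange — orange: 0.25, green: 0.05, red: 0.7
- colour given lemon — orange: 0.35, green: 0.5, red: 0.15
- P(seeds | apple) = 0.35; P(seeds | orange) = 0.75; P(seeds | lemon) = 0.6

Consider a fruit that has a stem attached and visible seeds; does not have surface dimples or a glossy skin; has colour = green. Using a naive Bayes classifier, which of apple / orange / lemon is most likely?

apple: 0.35 × (1−0.25) × 0.35 × (1−0.2) × 0.4 × 0.35 = 0.01029
orange: 0.15 × (1−0.3) × 0.4 × (1−0.45) × 0.05 × 0.75 = 0.00086625
lemon: 0.5 × (1−0.9) × 0.65 × (1−0.5) × 0.5 × 0.6 = 0.004875
Highest score → apple.

apple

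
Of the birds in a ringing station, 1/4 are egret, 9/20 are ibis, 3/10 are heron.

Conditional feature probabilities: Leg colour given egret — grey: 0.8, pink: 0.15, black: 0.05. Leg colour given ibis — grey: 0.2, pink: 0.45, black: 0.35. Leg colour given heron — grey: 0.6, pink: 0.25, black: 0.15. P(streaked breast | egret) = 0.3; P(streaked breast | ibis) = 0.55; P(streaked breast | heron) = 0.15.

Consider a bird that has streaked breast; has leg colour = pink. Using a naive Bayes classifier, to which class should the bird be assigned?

ibis

egret: 0.25 × 0.15 × 0.3 = 0.01125
ibis: 0.45 × 0.45 × 0.55 = 0.111375
heron: 0.3 × 0.25 × 0.15 = 0.01125
Highest score → ibis.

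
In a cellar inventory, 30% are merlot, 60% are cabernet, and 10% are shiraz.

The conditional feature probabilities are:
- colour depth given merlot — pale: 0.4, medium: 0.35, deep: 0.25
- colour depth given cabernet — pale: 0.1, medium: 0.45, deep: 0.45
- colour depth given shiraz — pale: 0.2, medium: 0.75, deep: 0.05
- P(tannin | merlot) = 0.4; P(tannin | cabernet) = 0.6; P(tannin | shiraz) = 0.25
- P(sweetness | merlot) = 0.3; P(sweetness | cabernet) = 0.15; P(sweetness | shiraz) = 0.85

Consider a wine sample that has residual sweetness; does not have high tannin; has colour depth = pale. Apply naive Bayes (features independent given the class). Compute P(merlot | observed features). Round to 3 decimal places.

merlot: 0.3 × 0.4 × (1−0.4) × 0.3 = 0.0216
cabernet: 0.6 × 0.1 × (1−0.6) × 0.15 = 0.0036
shiraz: 0.1 × 0.2 × (1−0.25) × 0.85 = 0.01275
P(merlot | x) = 0.0216 / 0.03795 ≈ 0.569

0.569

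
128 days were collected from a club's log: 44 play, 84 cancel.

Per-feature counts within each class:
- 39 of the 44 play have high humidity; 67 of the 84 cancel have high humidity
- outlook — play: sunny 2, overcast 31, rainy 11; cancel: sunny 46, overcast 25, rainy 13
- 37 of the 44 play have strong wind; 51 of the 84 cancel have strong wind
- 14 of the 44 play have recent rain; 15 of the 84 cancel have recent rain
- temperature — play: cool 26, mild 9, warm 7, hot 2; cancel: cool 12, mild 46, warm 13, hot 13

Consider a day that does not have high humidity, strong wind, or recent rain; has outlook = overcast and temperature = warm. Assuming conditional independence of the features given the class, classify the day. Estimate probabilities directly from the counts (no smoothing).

play: (44/128) × (5/44) × (31/44) × (7/44) × (30/44) × (7/44) ≈ 0.000474929
cancel: (84/128) × (17/84) × (25/84) × (33/84) × (69/84) × (13/84) ≈ 0.0019741
Highest score → cancel.

cancel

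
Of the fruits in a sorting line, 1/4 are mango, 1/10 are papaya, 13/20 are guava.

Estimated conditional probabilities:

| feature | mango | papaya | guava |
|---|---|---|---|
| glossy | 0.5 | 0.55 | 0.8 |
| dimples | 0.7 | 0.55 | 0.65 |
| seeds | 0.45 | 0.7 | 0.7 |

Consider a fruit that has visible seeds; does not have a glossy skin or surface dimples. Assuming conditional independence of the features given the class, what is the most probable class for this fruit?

mango: 0.25 × (1−0.5) × (1−0.7) × 0.45 = 0.016875
papaya: 0.1 × (1−0.55) × (1−0.55) × 0.7 = 0.014175
guava: 0.65 × (1−0.8) × (1−0.65) × 0.7 = 0.03185
Highest score → guava.

guava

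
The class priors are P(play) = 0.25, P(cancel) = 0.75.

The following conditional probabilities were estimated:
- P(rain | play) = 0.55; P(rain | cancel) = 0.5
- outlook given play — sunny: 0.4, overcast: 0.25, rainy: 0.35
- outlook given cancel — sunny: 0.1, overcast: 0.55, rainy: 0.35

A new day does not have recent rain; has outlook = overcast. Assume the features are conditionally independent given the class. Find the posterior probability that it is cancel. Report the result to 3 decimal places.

0.880

play: 0.25 × (1−0.55) × 0.25 = 0.028125
cancel: 0.75 × (1−0.5) × 0.55 = 0.20625
P(cancel | x) = 0.20625 / 0.234375 ≈ 0.880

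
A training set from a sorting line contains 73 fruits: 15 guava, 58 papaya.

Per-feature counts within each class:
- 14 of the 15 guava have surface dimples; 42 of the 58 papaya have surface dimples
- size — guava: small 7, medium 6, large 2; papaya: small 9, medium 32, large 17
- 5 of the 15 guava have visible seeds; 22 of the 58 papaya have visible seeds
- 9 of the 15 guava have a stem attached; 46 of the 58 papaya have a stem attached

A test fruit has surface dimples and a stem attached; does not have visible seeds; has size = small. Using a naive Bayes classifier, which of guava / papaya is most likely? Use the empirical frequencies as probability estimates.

papaya

guava: (15/73) × (14/15) × (7/15) × (10/15) × (9/15) ≈ 0.0357991
papaya: (58/73) × (42/58) × (9/58) × (36/58) × (46/58) ≈ 0.0439486
Highest score → papaya.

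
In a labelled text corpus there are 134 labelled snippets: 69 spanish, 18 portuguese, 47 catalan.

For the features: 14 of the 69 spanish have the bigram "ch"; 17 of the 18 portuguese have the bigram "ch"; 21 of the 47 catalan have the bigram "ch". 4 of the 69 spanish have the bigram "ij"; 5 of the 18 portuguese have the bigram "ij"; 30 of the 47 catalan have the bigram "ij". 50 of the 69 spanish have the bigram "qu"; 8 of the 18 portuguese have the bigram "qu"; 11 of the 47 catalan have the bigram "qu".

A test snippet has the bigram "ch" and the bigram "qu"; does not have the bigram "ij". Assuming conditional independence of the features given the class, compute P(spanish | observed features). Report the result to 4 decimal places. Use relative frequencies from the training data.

spanish: (69/134) × (14/69) × (65/69) × (50/69) ≈ 0.0713195
portuguese: (18/134) × (17/18) × (13/18) × (8/18) ≈ 0.0407223
catalan: (47/134) × (21/47) × (17/47) × (11/47) ≈ 0.0132666
P(spanish | x) = 0.0713195 / 0.1253084 ≈ 0.5692

0.5692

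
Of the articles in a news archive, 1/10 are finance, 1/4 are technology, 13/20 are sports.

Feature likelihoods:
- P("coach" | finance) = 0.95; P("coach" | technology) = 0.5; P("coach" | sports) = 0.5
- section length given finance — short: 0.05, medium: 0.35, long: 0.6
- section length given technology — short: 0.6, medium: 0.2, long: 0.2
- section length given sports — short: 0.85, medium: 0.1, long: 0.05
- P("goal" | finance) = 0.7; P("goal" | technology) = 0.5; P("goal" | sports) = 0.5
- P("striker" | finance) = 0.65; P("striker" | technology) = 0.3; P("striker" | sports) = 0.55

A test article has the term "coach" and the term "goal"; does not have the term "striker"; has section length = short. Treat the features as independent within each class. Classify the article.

finance: 0.1 × 0.95 × 0.05 × 0.7 × (1−0.65) = 0.00116375
technology: 0.25 × 0.5 × 0.6 × 0.5 × (1−0.3) = 0.02625
sports: 0.65 × 0.5 × 0.85 × 0.5 × (1−0.55) = 0.06215625
Highest score → sports.

sports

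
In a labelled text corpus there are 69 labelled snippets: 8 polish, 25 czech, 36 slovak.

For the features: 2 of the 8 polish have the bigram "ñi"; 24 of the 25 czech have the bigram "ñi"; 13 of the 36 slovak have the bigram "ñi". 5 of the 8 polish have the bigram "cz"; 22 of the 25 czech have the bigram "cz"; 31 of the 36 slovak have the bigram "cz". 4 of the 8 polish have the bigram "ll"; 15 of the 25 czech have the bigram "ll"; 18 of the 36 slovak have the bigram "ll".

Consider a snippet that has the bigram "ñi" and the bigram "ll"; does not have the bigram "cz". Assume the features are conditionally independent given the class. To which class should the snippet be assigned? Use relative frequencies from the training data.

czech

polish: (8/69) × (2/8) × (3/8) × (4/8) ≈ 0.00543478
czech: (25/69) × (24/25) × (3/25) × (15/25) ≈ 0.0250435
slovak: (36/69) × (13/36) × (5/36) × (18/36) ≈ 0.0130837
Highest score → czech.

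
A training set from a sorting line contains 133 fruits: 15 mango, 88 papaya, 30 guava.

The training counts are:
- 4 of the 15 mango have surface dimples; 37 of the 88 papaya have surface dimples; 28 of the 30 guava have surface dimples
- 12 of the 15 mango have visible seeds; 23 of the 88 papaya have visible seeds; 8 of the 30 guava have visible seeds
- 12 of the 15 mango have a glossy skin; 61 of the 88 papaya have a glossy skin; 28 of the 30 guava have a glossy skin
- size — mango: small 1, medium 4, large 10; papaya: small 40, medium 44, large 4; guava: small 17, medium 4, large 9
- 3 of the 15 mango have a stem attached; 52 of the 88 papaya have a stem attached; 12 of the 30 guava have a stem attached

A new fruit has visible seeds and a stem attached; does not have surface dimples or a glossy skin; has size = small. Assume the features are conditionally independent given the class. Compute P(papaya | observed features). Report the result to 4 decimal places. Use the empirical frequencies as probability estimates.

mango: (15/133) × (11/15) × (12/15) × (3/15) × (1/15) × (3/15) ≈ 0.000176441
papaya: (88/133) × (51/88) × (23/88) × (27/88) × (40/88) × (52/88) ≈ 0.00825929
guava: (30/133) × (2/30) × (8/30) × (2/30) × (17/30) × (12/30) ≈ 0.0000605959
P(papaya | x) = 0.00825929 / 0.0084963269 ≈ 0.9721

0.9721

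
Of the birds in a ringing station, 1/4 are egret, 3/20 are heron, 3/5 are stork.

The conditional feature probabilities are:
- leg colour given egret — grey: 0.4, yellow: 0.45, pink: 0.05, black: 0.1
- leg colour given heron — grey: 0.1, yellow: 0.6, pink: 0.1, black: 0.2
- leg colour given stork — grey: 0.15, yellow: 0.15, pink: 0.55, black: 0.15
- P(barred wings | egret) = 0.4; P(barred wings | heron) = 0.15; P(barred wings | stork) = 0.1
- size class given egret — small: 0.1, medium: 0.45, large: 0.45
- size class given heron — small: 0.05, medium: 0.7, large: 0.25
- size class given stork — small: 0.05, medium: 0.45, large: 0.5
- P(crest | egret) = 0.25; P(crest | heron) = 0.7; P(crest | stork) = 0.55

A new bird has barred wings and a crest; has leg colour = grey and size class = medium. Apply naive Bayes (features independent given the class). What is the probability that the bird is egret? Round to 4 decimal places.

egret: 0.25 × 0.4 × 0.4 × 0.45 × 0.25 = 0.0045
heron: 0.15 × 0.1 × 0.15 × 0.7 × 0.7 = 0.0011025
stork: 0.6 × 0.15 × 0.1 × 0.45 × 0.55 = 0.0022275
P(egret | x) = 0.0045 / 0.00783 ≈ 0.5747

0.5747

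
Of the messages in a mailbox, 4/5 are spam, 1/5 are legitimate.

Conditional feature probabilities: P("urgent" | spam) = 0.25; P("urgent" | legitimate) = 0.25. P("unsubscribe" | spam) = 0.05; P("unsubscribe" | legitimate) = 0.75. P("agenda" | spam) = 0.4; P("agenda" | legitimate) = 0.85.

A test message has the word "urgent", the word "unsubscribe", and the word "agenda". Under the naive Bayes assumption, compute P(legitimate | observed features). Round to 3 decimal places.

spam: 0.8 × 0.25 × 0.05 × 0.4 = 0.004
legitimate: 0.2 × 0.25 × 0.75 × 0.85 = 0.031875
P(legitimate | x) = 0.031875 / 0.035875 ≈ 0.889

0.889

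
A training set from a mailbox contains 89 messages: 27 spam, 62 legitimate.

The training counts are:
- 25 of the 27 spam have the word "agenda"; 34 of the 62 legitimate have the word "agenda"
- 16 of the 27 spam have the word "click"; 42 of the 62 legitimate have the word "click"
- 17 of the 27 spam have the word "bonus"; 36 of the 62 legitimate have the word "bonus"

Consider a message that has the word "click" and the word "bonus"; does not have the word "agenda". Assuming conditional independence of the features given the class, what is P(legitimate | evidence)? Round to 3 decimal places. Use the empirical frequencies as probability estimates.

0.937

spam: (27/89) × (2/27) × (16/27) × (17/27) ≈ 0.00838458
legitimate: (62/89) × (28/62) × (42/62) × (36/62) ≈ 0.123748
P(legitimate | x) = 0.123748 / 0.13213258 ≈ 0.937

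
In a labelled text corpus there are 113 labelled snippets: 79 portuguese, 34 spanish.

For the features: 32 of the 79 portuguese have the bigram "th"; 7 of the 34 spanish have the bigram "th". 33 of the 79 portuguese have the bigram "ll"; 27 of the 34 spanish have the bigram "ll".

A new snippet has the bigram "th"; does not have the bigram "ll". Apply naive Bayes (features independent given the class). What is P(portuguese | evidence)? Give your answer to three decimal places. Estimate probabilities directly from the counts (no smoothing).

portuguese: (79/113) × (32/79) × (46/79) ≈ 0.164893
spanish: (34/113) × (7/34) × (7/34) ≈ 0.0127538
P(portuguese | x) = 0.164893 / 0.1776468 ≈ 0.928

0.928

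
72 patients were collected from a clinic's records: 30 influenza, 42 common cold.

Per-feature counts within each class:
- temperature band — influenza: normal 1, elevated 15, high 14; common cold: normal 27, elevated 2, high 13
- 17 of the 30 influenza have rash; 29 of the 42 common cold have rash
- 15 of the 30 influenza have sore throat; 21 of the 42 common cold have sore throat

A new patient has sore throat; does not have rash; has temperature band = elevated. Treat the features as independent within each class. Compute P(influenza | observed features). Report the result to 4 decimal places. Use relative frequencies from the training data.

influenza: (30/72) × (15/30) × (13/30) × (15/30) ≈ 0.0451389
common cold: (42/72) × (2/42) × (13/42) × (21/42) ≈ 0.00429894
P(influenza | x) = 0.0451389 / 0.04943784 ≈ 0.9130

0.9130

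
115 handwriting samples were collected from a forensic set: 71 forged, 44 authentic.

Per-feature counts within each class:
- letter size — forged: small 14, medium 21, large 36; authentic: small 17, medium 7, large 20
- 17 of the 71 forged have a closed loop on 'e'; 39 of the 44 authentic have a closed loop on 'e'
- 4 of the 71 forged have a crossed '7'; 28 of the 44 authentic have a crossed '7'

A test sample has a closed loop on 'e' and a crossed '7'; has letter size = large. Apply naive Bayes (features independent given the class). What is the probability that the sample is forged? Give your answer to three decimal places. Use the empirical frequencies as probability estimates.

0.041

forged: (71/115) × (36/71) × (17/71) × (4/71) ≈ 0.00422276
authentic: (44/115) × (20/44) × (39/44) × (28/44) ≈ 0.0980956
P(forged | x) = 0.00422276 / 0.10231836 ≈ 0.041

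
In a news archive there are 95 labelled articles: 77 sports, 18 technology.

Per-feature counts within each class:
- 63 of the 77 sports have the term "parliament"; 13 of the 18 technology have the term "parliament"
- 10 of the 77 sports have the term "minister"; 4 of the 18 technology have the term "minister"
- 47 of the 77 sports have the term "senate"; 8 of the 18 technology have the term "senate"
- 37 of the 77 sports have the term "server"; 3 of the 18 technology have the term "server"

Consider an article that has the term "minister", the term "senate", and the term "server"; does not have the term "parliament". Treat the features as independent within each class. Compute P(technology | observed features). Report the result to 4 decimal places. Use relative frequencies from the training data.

0.1337

sports: (77/95) × (14/77) × (10/77) × (47/77) × (37/77) ≈ 0.00561348
technology: (18/95) × (5/18) × (4/18) × (8/18) × (3/18) ≈ 0.000866363
P(technology | x) = 0.000866363 / 0.006479843 ≈ 0.1337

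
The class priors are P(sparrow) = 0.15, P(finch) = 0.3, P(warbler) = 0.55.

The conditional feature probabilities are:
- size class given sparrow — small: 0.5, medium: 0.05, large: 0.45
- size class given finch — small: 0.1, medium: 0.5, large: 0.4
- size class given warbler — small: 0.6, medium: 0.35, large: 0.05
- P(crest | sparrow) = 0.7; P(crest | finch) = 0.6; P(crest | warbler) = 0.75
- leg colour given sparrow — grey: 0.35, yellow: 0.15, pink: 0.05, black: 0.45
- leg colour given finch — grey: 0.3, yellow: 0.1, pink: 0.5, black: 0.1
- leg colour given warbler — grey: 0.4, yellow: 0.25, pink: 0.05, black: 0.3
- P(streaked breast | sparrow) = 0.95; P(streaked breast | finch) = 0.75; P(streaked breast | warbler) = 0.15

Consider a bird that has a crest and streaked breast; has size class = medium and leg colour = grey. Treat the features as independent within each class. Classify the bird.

finch

sparrow: 0.15 × 0.05 × 0.7 × 0.35 × 0.95 = 0.001745625
finch: 0.3 × 0.5 × 0.6 × 0.3 × 0.75 = 0.02025
warbler: 0.55 × 0.35 × 0.75 × 0.4 × 0.15 = 0.0086625
Highest score → finch.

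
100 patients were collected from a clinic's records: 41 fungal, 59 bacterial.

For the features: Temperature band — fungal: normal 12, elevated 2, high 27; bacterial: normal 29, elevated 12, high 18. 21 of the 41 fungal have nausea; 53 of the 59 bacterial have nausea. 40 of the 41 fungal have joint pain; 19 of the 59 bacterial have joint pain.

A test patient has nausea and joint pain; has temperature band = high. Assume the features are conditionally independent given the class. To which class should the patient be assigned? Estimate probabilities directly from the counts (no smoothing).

fungal: (41/100) × (27/41) × (21/41) × (40/41) ≈ 0.13492
bacterial: (59/100) × (18/59) × (53/59) × (19/59) ≈ 0.0520712
Highest score → fungal.

fungal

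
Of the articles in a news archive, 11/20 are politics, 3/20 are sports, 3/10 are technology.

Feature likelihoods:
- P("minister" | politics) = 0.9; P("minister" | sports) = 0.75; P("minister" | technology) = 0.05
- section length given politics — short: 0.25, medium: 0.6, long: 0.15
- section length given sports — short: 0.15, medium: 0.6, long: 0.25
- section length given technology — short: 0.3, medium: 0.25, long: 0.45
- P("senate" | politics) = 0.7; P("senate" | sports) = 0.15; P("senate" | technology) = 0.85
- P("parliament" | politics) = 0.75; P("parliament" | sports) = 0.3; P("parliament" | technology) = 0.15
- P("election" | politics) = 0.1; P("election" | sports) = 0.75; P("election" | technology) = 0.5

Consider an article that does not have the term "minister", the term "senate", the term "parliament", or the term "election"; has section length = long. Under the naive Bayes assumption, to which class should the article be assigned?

politics: 0.55 × (1−0.9) × 0.15 × (1−0.7) × (1−0.75) × (1−0.1) = 0.000556875
sports: 0.15 × (1−0.75) × 0.25 × (1−0.15) × (1−0.3) × (1−0.75) = 0.00139453125
technology: 0.3 × (1−0.05) × 0.45 × (1−0.85) × (1−0.15) × (1−0.5) = 0.0081759375
Highest score → technology.

technology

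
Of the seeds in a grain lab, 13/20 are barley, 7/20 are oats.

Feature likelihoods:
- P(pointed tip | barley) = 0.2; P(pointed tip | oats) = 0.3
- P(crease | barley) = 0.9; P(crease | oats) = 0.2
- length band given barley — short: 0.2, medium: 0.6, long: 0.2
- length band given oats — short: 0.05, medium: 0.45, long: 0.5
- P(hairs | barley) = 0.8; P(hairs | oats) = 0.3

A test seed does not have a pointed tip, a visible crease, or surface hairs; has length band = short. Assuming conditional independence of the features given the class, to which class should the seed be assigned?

oats

barley: 0.65 × (1−0.2) × (1−0.9) × 0.2 × (1−0.8) = 0.00208
oats: 0.35 × (1−0.3) × (1−0.2) × 0.05 × (1−0.3) = 0.00686
Highest score → oats.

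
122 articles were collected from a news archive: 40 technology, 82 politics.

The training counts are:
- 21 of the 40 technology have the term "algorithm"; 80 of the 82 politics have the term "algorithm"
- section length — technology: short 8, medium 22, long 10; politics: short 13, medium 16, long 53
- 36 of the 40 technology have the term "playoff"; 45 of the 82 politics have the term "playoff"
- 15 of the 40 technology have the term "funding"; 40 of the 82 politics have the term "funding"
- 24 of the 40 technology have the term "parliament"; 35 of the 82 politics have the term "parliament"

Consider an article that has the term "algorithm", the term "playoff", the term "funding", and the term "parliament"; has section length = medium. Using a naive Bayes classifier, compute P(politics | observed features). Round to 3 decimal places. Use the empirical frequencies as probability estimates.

0.433

technology: (40/122) × (21/40) × (22/40) × (36/40) × (15/40) × (24/40) ≈ 0.0191711
politics: (82/122) × (80/82) × (16/82) × (45/82) × (40/82) × (35/82) ≈ 0.0146196
P(politics | x) = 0.0146196 / 0.0337907 ≈ 0.433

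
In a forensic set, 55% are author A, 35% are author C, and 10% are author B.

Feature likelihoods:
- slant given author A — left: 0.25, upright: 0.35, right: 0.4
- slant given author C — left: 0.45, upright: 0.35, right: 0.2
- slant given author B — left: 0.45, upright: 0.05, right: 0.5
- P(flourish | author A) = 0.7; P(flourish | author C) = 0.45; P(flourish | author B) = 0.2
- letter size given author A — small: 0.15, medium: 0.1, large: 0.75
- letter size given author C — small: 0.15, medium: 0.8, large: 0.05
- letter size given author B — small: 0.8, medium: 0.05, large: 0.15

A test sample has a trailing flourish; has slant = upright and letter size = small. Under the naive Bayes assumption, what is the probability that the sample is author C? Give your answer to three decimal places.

0.282

author A: 0.55 × 0.35 × 0.7 × 0.15 = 0.0202125
author C: 0.35 × 0.35 × 0.45 × 0.15 = 0.00826875
author B: 0.1 × 0.05 × 0.2 × 0.8 = 0.0008
P(author C | x) = 0.00826875 / 0.02928125 ≈ 0.282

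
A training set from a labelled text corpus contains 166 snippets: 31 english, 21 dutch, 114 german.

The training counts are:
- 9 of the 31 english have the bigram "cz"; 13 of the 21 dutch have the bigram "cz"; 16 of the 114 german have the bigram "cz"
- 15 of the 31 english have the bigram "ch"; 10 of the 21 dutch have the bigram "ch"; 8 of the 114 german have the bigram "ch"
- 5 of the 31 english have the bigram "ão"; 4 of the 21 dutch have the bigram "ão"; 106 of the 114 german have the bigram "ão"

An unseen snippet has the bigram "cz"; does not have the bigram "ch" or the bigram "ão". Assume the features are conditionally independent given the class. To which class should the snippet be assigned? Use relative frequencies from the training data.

dutch

english: (31/166) × (9/31) × (16/31) × (26/31) ≈ 0.0234695
dutch: (21/166) × (13/21) × (11/21) × (17/21) ≈ 0.0332077
german: (114/166) × (16/114) × (106/114) × (8/114) ≈ 0.00628924
Highest score → dutch.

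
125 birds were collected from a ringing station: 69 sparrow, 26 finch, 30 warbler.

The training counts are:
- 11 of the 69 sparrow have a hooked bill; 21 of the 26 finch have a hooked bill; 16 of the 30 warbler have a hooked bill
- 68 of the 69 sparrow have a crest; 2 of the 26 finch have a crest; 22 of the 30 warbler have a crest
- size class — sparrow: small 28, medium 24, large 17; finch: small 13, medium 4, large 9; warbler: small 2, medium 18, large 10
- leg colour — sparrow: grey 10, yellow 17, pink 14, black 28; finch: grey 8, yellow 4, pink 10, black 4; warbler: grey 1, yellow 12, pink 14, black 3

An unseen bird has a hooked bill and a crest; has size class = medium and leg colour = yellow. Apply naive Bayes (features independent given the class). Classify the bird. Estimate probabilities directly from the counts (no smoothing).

sparrow: (69/125) × (11/69) × (68/69) × (24/69) × (17/69) ≈ 0.00743198
finch: (26/125) × (21/26) × (2/26) × (4/26) × (4/26) ≈ 0.000305872
warbler: (30/125) × (16/30) × (22/30) × (18/30) × (12/30) = 0.022528
Highest score → warbler.

warbler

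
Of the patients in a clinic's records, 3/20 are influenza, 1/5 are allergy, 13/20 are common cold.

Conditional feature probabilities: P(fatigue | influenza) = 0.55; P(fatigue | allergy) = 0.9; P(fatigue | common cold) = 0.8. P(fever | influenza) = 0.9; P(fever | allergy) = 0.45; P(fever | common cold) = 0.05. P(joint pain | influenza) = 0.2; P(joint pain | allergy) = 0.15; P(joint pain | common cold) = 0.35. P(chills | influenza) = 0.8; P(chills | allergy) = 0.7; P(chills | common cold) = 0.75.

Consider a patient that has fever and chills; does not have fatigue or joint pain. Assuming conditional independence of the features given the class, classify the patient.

influenza

influenza: 0.15 × (1−0.55) × 0.9 × (1−0.2) × 0.8 = 0.03888
allergy: 0.2 × (1−0.9) × 0.45 × (1−0.15) × 0.7 = 0.005355
common cold: 0.65 × (1−0.8) × 0.05 × (1−0.35) × 0.75 = 0.00316875
Highest score → influenza.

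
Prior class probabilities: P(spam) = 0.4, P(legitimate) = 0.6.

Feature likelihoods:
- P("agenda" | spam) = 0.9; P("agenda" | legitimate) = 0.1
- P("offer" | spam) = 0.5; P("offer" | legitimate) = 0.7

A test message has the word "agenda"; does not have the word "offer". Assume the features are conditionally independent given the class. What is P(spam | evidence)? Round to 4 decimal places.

0.9091

spam: 0.4 × 0.9 × (1−0.5) = 0.18
legitimate: 0.6 × 0.1 × (1−0.7) = 0.018
P(spam | x) = 0.18 / 0.198 ≈ 0.9091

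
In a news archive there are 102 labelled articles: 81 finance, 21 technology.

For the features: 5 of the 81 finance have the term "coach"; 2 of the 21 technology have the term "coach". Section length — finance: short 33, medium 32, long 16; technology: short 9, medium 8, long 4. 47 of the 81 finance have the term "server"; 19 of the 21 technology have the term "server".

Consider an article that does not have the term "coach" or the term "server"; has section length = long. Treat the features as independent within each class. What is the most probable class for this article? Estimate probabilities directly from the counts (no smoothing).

finance

finance: (81/102) × (76/81) × (16/81) × (34/81) ≈ 0.0617792
technology: (21/102) × (19/21) × (4/21) × (2/21) ≈ 0.00337913
Highest score → finance.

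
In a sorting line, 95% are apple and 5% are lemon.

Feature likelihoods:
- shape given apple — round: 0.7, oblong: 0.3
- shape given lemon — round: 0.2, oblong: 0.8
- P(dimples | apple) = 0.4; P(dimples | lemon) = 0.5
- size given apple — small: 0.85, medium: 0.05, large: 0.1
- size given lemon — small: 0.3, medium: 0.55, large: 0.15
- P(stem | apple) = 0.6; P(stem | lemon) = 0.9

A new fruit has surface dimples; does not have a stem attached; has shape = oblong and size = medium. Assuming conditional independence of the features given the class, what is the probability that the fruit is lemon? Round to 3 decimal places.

apple: 0.95 × 0.3 × 0.4 × 0.05 × (1−0.6) = 0.00228
lemon: 0.05 × 0.8 × 0.5 × 0.55 × (1−0.9) = 0.0011
P(lemon | x) = 0.0011 / 0.00338 ≈ 0.325

0.325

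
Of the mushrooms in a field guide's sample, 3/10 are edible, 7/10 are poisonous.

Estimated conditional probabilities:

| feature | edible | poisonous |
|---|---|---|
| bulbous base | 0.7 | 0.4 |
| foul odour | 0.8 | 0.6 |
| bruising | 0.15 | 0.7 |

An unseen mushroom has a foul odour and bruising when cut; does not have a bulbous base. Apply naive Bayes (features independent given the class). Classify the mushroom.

poisonous

edible: 0.3 × (1−0.7) × 0.8 × 0.15 = 0.0108
poisonous: 0.7 × (1−0.4) × 0.6 × 0.7 = 0.1764
Highest score → poisonous.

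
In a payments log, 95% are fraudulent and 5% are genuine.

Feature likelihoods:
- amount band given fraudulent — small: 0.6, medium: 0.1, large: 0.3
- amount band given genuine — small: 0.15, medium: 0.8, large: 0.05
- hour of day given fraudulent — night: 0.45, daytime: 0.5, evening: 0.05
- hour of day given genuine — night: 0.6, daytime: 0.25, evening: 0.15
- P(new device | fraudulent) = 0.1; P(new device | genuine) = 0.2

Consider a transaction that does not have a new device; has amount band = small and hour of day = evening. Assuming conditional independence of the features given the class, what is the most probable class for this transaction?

fraudulent

fraudulent: 0.95 × 0.6 × 0.05 × (1−0.1) = 0.02565
genuine: 0.05 × 0.15 × 0.15 × (1−0.2) = 0.0009
Highest score → fraudulent.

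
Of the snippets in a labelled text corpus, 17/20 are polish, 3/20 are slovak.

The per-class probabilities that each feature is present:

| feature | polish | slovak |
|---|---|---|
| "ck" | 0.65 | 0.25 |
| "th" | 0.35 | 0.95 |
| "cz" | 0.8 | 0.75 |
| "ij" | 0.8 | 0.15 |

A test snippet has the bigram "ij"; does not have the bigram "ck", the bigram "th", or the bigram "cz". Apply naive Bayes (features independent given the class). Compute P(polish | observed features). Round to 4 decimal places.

0.9932

polish: 0.85 × (1−0.65) × (1−0.35) × (1−0.8) × 0.8 = 0.03094
slovak: 0.15 × (1−0.25) × (1−0.95) × (1−0.75) × 0.15 = 0.0002109375
P(polish | x) = 0.03094 / 0.0311509375 ≈ 0.9932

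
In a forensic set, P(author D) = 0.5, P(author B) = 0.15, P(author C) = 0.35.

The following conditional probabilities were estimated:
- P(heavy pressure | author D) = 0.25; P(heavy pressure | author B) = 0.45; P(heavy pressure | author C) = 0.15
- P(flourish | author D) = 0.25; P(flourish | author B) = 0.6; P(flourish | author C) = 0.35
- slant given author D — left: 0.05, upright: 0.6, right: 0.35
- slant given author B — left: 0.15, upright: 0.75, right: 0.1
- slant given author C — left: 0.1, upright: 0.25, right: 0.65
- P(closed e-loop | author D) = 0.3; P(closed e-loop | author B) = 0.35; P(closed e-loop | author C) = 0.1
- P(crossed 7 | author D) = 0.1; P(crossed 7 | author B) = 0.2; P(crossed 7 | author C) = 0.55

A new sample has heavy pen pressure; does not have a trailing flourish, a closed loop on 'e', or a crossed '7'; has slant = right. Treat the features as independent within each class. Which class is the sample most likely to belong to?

author D

author D: 0.5 × 0.25 × (1−0.25) × 0.35 × (1−0.3) × (1−0.1) = 0.020671875
author B: 0.15 × 0.45 × (1−0.6) × 0.1 × (1−0.35) × (1−0.2) = 0.001404
author C: 0.35 × 0.15 × (1−0.35) × 0.65 × (1−0.1) × (1−0.55) = 0.00898340625
Highest score → author D.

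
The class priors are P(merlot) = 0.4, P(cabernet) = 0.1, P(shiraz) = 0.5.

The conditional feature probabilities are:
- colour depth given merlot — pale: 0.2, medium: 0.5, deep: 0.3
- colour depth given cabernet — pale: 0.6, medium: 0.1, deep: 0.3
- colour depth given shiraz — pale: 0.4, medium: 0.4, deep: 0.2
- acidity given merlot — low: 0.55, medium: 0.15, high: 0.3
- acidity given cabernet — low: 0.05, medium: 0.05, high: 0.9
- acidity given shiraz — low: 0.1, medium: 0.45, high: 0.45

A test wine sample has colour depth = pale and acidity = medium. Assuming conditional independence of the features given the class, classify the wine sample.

shiraz

merlot: 0.4 × 0.2 × 0.15 = 0.012
cabernet: 0.1 × 0.6 × 0.05 = 0.003
shiraz: 0.5 × 0.4 × 0.45 = 0.09
Highest score → shiraz.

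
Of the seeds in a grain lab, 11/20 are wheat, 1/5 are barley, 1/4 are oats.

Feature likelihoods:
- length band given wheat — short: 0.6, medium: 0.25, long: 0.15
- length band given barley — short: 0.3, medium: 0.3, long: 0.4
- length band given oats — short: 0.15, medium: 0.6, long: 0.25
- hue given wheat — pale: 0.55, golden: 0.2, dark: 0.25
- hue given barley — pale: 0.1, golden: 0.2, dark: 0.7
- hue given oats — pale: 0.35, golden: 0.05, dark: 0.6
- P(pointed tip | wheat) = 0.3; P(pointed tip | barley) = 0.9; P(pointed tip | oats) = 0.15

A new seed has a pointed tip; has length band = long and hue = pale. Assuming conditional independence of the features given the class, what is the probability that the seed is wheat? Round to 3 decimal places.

wheat: 0.55 × 0.15 × 0.55 × 0.3 = 0.0136125
barley: 0.2 × 0.4 × 0.1 × 0.9 = 0.0072
oats: 0.25 × 0.25 × 0.35 × 0.15 = 0.00328125
P(wheat | x) = 0.0136125 / 0.02409375 ≈ 0.565

0.565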